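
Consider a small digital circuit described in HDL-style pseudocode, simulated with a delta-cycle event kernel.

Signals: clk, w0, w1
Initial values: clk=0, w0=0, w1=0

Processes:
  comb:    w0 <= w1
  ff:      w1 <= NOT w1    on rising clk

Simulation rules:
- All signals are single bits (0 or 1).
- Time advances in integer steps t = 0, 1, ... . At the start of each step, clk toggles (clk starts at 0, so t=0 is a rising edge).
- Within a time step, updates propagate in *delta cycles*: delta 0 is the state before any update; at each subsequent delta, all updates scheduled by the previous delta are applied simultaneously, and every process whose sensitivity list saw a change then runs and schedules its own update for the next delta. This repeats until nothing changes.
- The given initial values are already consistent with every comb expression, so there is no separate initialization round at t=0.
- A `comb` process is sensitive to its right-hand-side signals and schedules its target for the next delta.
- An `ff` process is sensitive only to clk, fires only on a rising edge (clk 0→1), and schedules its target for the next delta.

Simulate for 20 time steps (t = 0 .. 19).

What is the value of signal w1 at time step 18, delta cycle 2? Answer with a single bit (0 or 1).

0

t0.Δ0 clk=0 w1=0 w0=0
t0.Δ1 clk=1 w1=0 w0=0
t0.Δ2 clk=1 w1=1 w0=0
t0.Δ3 clk=1 w1=1 w0=1
t1.Δ0 clk=1 w1=1 w0=1
t1.Δ1 clk=0 w1=1 w0=1
t2.Δ0 clk=0 w1=1 w0=1
t2.Δ1 clk=1 w1=1 w0=1
t2.Δ2 clk=1 w1=0 w0=1
t2.Δ3 clk=1 w1=0 w0=0
t3.Δ0 clk=1 w1=0 w0=0
t3.Δ1 clk=0 w1=0 w0=0
t4.Δ0 clk=0 w1=0 w0=0
t4.Δ1 clk=1 w1=0 w0=0
t4.Δ2 clk=1 w1=1 w0=0
t4.Δ3 clk=1 w1=1 w0=1
t5.Δ0 clk=1 w1=1 w0=1
t5.Δ1 clk=0 w1=1 w0=1
t6.Δ0 clk=0 w1=1 w0=1
t6.Δ1 clk=1 w1=1 w0=1
t6.Δ2 clk=1 w1=0 w0=1
t6.Δ3 clk=1 w1=0 w0=0
t7.Δ0 clk=1 w1=0 w0=0
t7.Δ1 clk=0 w1=0 w0=0
t8.Δ0 clk=0 w1=0 w0=0
t8.Δ1 clk=1 w1=0 w0=0
t8.Δ2 clk=1 w1=1 w0=0
t8.Δ3 clk=1 w1=1 w0=1
t9.Δ0 clk=1 w1=1 w0=1
t9.Δ1 clk=0 w1=1 w0=1
t10.Δ0 clk=0 w1=1 w0=1
t10.Δ1 clk=1 w1=1 w0=1
t10.Δ2 clk=1 w1=0 w0=1
t10.Δ3 clk=1 w1=0 w0=0
t11.Δ0 clk=1 w1=0 w0=0
t11.Δ1 clk=0 w1=0 w0=0
t12.Δ0 clk=0 w1=0 w0=0
t12.Δ1 clk=1 w1=0 w0=0
t12.Δ2 clk=1 w1=1 w0=0
t12.Δ3 clk=1 w1=1 w0=1
t13.Δ0 clk=1 w1=1 w0=1
t13.Δ1 clk=0 w1=1 w0=1
t14.Δ0 clk=0 w1=1 w0=1
t14.Δ1 clk=1 w1=1 w0=1
t14.Δ2 clk=1 w1=0 w0=1
t14.Δ3 clk=1 w1=0 w0=0
t15.Δ0 clk=1 w1=0 w0=0
t15.Δ1 clk=0 w1=0 w0=0
t16.Δ0 clk=0 w1=0 w0=0
t16.Δ1 clk=1 w1=0 w0=0
t16.Δ2 clk=1 w1=1 w0=0
t16.Δ3 clk=1 w1=1 w0=1
t17.Δ0 clk=1 w1=1 w0=1
t17.Δ1 clk=0 w1=1 w0=1
t18.Δ0 clk=0 w1=1 w0=1
t18.Δ1 clk=1 w1=1 w0=1
t18.Δ2 clk=1 w1=0 w0=1
t18.Δ3 clk=1 w1=0 w0=0
t19.Δ0 clk=1 w1=0 w0=0
t19.Δ1 clk=0 w1=0 w0=0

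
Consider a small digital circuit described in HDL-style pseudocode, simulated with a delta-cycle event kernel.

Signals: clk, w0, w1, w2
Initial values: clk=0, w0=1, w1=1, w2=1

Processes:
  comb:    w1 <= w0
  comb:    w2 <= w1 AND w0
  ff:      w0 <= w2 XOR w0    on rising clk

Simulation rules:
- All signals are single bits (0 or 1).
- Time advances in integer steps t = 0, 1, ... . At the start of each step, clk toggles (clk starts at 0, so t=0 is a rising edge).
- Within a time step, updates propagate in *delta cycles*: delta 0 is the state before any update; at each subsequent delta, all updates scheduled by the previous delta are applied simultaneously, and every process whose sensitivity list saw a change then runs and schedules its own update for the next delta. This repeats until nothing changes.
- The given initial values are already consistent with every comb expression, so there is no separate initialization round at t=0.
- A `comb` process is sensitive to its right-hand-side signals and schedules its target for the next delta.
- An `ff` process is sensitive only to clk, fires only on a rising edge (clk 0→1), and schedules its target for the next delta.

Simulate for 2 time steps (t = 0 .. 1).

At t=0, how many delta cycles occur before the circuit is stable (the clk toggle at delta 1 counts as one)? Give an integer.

t0.Δ0 clk=0 w0=1 w1=1 w2=1
t0.Δ1 clk=1 w0=1 w1=1 w2=1
t0.Δ2 clk=1 w0=0 w1=1 w2=1
t0.Δ3 clk=1 w0=0 w1=0 w2=0
t1.Δ0 clk=1 w0=0 w1=0 w2=0
t1.Δ1 clk=0 w0=0 w1=0 w2=0

3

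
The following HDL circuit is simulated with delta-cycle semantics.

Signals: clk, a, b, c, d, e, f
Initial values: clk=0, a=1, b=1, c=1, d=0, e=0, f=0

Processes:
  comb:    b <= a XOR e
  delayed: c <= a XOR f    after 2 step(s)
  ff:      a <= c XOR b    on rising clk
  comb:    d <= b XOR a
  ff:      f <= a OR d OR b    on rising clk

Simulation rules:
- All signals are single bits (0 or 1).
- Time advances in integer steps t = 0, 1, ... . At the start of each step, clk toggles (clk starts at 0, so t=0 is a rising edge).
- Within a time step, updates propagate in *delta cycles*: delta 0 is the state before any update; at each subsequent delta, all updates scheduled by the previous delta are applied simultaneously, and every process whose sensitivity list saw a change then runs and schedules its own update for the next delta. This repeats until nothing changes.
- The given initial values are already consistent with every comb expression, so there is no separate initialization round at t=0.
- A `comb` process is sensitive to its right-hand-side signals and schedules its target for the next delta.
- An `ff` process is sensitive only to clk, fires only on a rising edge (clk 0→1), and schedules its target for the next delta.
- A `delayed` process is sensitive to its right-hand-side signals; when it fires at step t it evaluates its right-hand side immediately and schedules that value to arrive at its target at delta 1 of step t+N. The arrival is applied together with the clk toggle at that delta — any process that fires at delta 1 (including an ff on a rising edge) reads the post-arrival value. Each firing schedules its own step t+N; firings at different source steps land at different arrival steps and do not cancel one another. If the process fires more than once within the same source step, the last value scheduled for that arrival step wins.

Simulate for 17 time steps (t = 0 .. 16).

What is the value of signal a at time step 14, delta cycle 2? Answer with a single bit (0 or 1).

t0.Δ0 a=1 d=0 clk=0 e=0 f=0 b=1 c=1
t0.Δ1 a=1 d=0 clk=1 e=0 f=0 b=1 c=1
t0.Δ2 a=0 d=0 clk=1 e=0 f=1 b=1 c=1
t0.Δ3 a=0 d=1 clk=1 e=0 f=1 b=0 c=1
t0.Δ4 a=0 d=0 clk=1 e=0 f=1 b=0 c=1
t1.Δ0 a=0 d=0 clk=1 e=0 f=1 b=0 c=1
t1.Δ1 a=0 d=0 clk=0 e=0 f=1 b=0 c=1
t2.Δ0 a=0 d=0 clk=0 e=0 f=1 b=0 c=1
t2.Δ1 a=0 d=0 clk=1 e=0 f=1 b=0 c=1
t2.Δ2 a=1 d=0 clk=1 e=0 f=0 b=0 c=1
t2.Δ3 a=1 d=1 clk=1 e=0 f=0 b=1 c=1
t2.Δ4 a=1 d=0 clk=1 e=0 f=0 b=1 c=1
t3.Δ0 a=1 d=0 clk=1 e=0 f=0 b=1 c=1
t3.Δ1 a=1 d=0 clk=0 e=0 f=0 b=1 c=1
t4.Δ0 a=1 d=0 clk=0 e=0 f=0 b=1 c=1
t4.Δ1 a=1 d=0 clk=1 e=0 f=0 b=1 c=1
t4.Δ2 a=0 d=0 clk=1 e=0 f=1 b=1 c=1
t4.Δ3 a=0 d=1 clk=1 e=0 f=1 b=0 c=1
t4.Δ4 a=0 d=0 clk=1 e=0 f=1 b=0 c=1
t5.Δ0 a=0 d=0 clk=1 e=0 f=1 b=0 c=1
t5.Δ1 a=0 d=0 clk=0 e=0 f=1 b=0 c=1
t6.Δ0 a=0 d=0 clk=0 e=0 f=1 b=0 c=1
t6.Δ1 a=0 d=0 clk=1 e=0 f=1 b=0 c=1
t6.Δ2 a=1 d=0 clk=1 e=0 f=0 b=0 c=1
t6.Δ3 a=1 d=1 clk=1 e=0 f=0 b=1 c=1
t6.Δ4 a=1 d=0 clk=1 e=0 f=0 b=1 c=1
t7.Δ0 a=1 d=0 clk=1 e=0 f=0 b=1 c=1
t7.Δ1 a=1 d=0 clk=0 e=0 f=0 b=1 c=1
t8.Δ0 a=1 d=0 clk=0 e=0 f=0 b=1 c=1
t8.Δ1 a=1 d=0 clk=1 e=0 f=0 b=1 c=1
t8.Δ2 a=0 d=0 clk=1 e=0 f=1 b=1 c=1
t8.Δ3 a=0 d=1 clk=1 e=0 f=1 b=0 c=1
t8.Δ4 a=0 d=0 clk=1 e=0 f=1 b=0 c=1
t9.Δ0 a=0 d=0 clk=1 e=0 f=1 b=0 c=1
t9.Δ1 a=0 d=0 clk=0 e=0 f=1 b=0 c=1
t10.Δ0 a=0 d=0 clk=0 e=0 f=1 b=0 c=1
t10.Δ1 a=0 d=0 clk=1 e=0 f=1 b=0 c=1
t10.Δ2 a=1 d=0 clk=1 e=0 f=0 b=0 c=1
t10.Δ3 a=1 d=1 clk=1 e=0 f=0 b=1 c=1
t10.Δ4 a=1 d=0 clk=1 e=0 f=0 b=1 c=1
t11.Δ0 a=1 d=0 clk=1 e=0 f=0 b=1 c=1
t11.Δ1 a=1 d=0 clk=0 e=0 f=0 b=1 c=1
t12.Δ0 a=1 d=0 clk=0 e=0 f=0 b=1 c=1
t12.Δ1 a=1 d=0 clk=1 e=0 f=0 b=1 c=1
t12.Δ2 a=0 d=0 clk=1 e=0 f=1 b=1 c=1
t12.Δ3 a=0 d=1 clk=1 e=0 f=1 b=0 c=1
t12.Δ4 a=0 d=0 clk=1 e=0 f=1 b=0 c=1
t13.Δ0 a=0 d=0 clk=1 e=0 f=1 b=0 c=1
t13.Δ1 a=0 d=0 clk=0 e=0 f=1 b=0 c=1
t14.Δ0 a=0 d=0 clk=0 e=0 f=1 b=0 c=1
t14.Δ1 a=0 d=0 clk=1 e=0 f=1 b=0 c=1
t14.Δ2 a=1 d=0 clk=1 e=0 f=0 b=0 c=1
t14.Δ3 a=1 d=1 clk=1 e=0 f=0 b=1 c=1
t14.Δ4 a=1 d=0 clk=1 e=0 f=0 b=1 c=1
t15.Δ0 a=1 d=0 clk=1 e=0 f=0 b=1 c=1
t15.Δ1 a=1 d=0 clk=0 e=0 f=0 b=1 c=1
t16.Δ0 a=1 d=0 clk=0 e=0 f=0 b=1 c=1
t16.Δ1 a=1 d=0 clk=1 e=0 f=0 b=1 c=1
t16.Δ2 a=0 d=0 clk=1 e=0 f=1 b=1 c=1
t16.Δ3 a=0 d=1 clk=1 e=0 f=1 b=0 c=1
t16.Δ4 a=0 d=0 clk=1 e=0 f=1 b=0 c=1

1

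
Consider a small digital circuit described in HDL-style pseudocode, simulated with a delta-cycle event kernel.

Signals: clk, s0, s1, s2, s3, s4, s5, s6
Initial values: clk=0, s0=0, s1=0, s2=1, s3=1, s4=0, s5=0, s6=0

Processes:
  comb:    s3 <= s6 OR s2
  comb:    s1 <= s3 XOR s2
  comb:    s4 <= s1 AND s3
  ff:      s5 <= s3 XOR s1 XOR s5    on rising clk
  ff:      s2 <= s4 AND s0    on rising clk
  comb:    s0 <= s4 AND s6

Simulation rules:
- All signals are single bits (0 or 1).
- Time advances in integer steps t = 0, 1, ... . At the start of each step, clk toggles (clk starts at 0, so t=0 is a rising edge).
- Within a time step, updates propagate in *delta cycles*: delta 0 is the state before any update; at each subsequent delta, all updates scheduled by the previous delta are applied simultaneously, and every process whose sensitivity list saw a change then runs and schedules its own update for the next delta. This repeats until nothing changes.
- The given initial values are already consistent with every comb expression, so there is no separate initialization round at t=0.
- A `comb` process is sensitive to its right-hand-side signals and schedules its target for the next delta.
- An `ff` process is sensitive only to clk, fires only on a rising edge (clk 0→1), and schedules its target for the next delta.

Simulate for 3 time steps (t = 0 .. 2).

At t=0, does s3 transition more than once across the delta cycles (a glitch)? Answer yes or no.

no

t=0 Δ0: s2=1 s0=0 s3=1 s4=0 s6=0 s5=0 clk=0 s1=0
  Δ1: clk:0→1
  Δ2: s2:1→0, s5:0→1
  Δ3: s3:1→0, s1:0→1
  Δ4: s1:1→0
  (4Δ to stable)
t=1 Δ0: s2=0 s0=0 s3=0 s4=0 s6=0 s5=1 clk=1 s1=0
  Δ1: clk:1→0
  (1Δ to stable)
t=2 Δ0: s2=0 s0=0 s3=0 s4=0 s6=0 s5=1 clk=0 s1=0
  Δ1: clk:0→1
  (1Δ to stable)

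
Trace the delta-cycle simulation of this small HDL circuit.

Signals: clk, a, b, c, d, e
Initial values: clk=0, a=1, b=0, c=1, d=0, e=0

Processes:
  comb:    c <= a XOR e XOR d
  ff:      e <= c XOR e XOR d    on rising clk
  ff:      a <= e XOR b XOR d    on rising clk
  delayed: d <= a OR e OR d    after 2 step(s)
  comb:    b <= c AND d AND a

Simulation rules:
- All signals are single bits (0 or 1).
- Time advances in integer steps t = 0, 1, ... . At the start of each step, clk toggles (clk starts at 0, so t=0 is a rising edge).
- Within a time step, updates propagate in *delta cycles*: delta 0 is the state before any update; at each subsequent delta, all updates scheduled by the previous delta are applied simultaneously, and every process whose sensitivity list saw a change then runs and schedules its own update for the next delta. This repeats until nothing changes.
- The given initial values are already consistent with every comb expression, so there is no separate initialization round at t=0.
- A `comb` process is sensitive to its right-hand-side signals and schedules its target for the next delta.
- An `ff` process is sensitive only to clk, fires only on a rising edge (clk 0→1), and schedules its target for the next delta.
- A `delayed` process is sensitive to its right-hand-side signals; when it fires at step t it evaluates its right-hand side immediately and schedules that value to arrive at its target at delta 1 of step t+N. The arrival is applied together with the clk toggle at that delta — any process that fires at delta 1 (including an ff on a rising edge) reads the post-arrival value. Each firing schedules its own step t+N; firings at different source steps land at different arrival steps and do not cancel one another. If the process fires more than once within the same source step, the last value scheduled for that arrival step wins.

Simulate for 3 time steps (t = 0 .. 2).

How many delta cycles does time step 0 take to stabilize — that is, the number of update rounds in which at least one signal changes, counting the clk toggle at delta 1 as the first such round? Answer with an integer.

2

t0.Δ0 a=1 c=1 d=0 b=0 e=0 clk=0
t0.Δ1 a=1 c=1 d=0 b=0 e=0 clk=1
t0.Δ2 a=0 c=1 d=0 b=0 e=1 clk=1
t1.Δ0 a=0 c=1 d=0 b=0 e=1 clk=1
t1.Δ1 a=0 c=1 d=0 b=0 e=1 clk=0
t2.Δ0 a=0 c=1 d=0 b=0 e=1 clk=0
t2.Δ1 a=0 c=1 d=1 b=0 e=1 clk=1
t2.Δ2 a=0 c=0 d=1 b=0 e=1 clk=1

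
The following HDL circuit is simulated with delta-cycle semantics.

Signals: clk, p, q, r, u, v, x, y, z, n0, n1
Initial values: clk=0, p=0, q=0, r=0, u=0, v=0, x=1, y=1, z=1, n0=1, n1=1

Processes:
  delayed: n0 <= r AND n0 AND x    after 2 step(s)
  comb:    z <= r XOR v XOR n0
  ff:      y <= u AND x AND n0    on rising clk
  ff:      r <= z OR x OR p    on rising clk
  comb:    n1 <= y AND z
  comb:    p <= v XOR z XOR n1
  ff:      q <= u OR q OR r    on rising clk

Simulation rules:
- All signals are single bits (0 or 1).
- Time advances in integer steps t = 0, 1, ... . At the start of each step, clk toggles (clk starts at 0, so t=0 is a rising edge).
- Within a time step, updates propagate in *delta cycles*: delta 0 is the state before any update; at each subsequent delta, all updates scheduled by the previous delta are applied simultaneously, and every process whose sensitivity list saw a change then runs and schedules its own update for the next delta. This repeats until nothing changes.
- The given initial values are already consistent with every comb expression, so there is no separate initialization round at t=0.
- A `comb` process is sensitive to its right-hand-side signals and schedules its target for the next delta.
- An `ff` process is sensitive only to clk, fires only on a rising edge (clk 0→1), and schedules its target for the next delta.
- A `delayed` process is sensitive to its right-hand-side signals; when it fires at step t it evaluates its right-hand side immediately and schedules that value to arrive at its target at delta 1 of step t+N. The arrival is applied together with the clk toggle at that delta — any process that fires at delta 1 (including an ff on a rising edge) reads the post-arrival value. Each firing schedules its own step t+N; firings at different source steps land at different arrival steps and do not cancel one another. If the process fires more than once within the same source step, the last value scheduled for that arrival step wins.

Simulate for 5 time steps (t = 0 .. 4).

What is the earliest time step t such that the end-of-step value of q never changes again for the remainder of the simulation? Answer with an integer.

2

[bits: z,n0,u,p,r,clk,v,y,n1,x,q]
t=0: Δ0=11000001110 Δ1=11000101110 Δ2=11001100110 Δ3=01001100010 | 3Δ
t=1: Δ0=01001100010 Δ1=01001000010 | 1Δ
t=2: Δ0=01001000010 Δ1=01001100010 Δ2=01001100011 | 2Δ
t=3: Δ0=01001100011 Δ1=01001000011 | 1Δ
t=4: Δ0=01001000011 Δ1=01001100011 | 1Δ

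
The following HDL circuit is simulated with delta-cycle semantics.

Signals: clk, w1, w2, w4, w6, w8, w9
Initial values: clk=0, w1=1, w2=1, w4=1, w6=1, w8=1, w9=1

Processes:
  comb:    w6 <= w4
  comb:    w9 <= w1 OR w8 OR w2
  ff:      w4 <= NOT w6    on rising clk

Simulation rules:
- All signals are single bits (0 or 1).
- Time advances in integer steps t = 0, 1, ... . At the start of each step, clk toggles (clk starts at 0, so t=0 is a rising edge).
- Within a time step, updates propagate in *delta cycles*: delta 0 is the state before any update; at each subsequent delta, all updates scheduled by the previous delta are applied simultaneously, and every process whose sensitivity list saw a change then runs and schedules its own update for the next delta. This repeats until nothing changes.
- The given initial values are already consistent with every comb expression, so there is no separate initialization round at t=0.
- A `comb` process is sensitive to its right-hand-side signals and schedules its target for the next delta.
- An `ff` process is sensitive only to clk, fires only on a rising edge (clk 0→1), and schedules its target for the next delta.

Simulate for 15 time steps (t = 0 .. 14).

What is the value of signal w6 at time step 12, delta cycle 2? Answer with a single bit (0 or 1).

[bits: w2,w9,clk,w8,w1,w6,w4]
t=0: Δ0=1101111 Δ1=1111111 Δ2=1111110 Δ3=1111100 | 3Δ
t=1: Δ0=1111100 Δ1=1101100 | 1Δ
t=2: Δ0=1101100 Δ1=1111100 Δ2=1111101 Δ3=1111111 | 3Δ
t=3: Δ0=1111111 Δ1=1101111 | 1Δ
t=4: Δ0=1101111 Δ1=1111111 Δ2=1111110 Δ3=1111100 | 3Δ
t=5: Δ0=1111100 Δ1=1101100 | 1Δ
t=6: Δ0=1101100 Δ1=1111100 Δ2=1111101 Δ3=1111111 | 3Δ
t=7: Δ0=1111111 Δ1=1101111 | 1Δ
t=8: Δ0=1101111 Δ1=1111111 Δ2=1111110 Δ3=1111100 | 3Δ
t=9: Δ0=1111100 Δ1=1101100 | 1Δ
t=10: Δ0=1101100 Δ1=1111100 Δ2=1111101 Δ3=1111111 | 3Δ
t=11: Δ0=1111111 Δ1=1101111 | 1Δ
t=12: Δ0=1101111 Δ1=1111111 Δ2=1111110 Δ3=1111100 | 3Δ
t=13: Δ0=1111100 Δ1=1101100 | 1Δ
t=14: Δ0=1101100 Δ1=1111100 Δ2=1111101 Δ3=1111111 | 3Δ

1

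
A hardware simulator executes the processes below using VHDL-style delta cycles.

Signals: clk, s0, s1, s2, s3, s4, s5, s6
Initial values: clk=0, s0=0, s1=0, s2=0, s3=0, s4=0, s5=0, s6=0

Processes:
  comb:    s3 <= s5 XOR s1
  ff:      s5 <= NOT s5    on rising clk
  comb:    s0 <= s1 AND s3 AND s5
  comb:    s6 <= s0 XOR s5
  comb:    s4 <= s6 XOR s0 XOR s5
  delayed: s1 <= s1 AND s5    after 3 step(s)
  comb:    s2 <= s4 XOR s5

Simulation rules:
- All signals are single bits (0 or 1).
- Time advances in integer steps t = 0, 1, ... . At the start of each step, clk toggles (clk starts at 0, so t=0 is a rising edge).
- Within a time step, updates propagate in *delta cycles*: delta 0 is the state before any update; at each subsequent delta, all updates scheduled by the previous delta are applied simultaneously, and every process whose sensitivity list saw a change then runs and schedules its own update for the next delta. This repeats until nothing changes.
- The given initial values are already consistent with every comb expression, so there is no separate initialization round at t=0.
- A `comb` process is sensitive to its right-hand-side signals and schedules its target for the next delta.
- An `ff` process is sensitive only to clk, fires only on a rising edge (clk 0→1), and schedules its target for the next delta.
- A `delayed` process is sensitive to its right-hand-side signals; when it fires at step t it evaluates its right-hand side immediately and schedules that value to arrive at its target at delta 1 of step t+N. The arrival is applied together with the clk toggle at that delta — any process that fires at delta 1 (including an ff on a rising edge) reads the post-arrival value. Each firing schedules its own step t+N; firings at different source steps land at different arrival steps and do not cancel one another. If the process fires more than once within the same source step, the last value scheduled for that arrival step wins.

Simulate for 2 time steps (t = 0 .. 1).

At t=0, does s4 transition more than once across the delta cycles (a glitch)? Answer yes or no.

yes

t=0 Δ0: s3=0 s5=0 clk=0 s0=0 s2=0 s1=0 s6=0 s4=0
  Δ1: clk:0→1
  Δ2: s5:0→1
  Δ3: s3:0→1, s2:0→1, s6:0→1, s4:0→1
  Δ4: s2:1→0, s4:1→0
  Δ5: s2:0→1
  (5Δ to stable)
t=1 Δ0: s3=1 s5=1 clk=1 s0=0 s2=1 s1=0 s6=1 s4=0
  Δ1: clk:1→0
  (1Δ to stable)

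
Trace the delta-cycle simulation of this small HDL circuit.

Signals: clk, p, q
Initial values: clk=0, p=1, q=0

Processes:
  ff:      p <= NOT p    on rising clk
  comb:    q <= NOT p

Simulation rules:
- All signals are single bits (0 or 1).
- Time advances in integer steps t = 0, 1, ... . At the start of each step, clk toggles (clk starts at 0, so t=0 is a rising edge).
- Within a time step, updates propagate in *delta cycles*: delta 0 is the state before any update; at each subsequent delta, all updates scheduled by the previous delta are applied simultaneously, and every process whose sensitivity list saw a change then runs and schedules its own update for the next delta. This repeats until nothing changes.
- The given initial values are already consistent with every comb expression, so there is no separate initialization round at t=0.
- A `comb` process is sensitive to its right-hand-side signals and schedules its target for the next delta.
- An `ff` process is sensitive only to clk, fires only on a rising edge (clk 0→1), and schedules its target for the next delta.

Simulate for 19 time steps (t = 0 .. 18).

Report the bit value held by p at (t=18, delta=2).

1

[bits: q,p,clk]
t=0: Δ0=010 Δ1=011 Δ2=001 Δ3=101 | 3Δ
t=1: Δ0=101 Δ1=100 | 1Δ
t=2: Δ0=100 Δ1=101 Δ2=111 Δ3=011 | 3Δ
t=3: Δ0=011 Δ1=010 | 1Δ
t=4: Δ0=010 Δ1=011 Δ2=001 Δ3=101 | 3Δ
t=5: Δ0=101 Δ1=100 | 1Δ
t=6: Δ0=100 Δ1=101 Δ2=111 Δ3=011 | 3Δ
t=7: Δ0=011 Δ1=010 | 1Δ
t=8: Δ0=010 Δ1=011 Δ2=001 Δ3=101 | 3Δ
t=9: Δ0=101 Δ1=100 | 1Δ
t=10: Δ0=100 Δ1=101 Δ2=111 Δ3=011 | 3Δ
t=11: Δ0=011 Δ1=010 | 1Δ
t=12: Δ0=010 Δ1=011 Δ2=001 Δ3=101 | 3Δ
t=13: Δ0=101 Δ1=100 | 1Δ
t=14: Δ0=100 Δ1=101 Δ2=111 Δ3=011 | 3Δ
t=15: Δ0=011 Δ1=010 | 1Δ
t=16: Δ0=010 Δ1=011 Δ2=001 Δ3=101 | 3Δ
t=17: Δ0=101 Δ1=100 | 1Δ
t=18: Δ0=100 Δ1=101 Δ2=111 Δ3=011 | 3Δ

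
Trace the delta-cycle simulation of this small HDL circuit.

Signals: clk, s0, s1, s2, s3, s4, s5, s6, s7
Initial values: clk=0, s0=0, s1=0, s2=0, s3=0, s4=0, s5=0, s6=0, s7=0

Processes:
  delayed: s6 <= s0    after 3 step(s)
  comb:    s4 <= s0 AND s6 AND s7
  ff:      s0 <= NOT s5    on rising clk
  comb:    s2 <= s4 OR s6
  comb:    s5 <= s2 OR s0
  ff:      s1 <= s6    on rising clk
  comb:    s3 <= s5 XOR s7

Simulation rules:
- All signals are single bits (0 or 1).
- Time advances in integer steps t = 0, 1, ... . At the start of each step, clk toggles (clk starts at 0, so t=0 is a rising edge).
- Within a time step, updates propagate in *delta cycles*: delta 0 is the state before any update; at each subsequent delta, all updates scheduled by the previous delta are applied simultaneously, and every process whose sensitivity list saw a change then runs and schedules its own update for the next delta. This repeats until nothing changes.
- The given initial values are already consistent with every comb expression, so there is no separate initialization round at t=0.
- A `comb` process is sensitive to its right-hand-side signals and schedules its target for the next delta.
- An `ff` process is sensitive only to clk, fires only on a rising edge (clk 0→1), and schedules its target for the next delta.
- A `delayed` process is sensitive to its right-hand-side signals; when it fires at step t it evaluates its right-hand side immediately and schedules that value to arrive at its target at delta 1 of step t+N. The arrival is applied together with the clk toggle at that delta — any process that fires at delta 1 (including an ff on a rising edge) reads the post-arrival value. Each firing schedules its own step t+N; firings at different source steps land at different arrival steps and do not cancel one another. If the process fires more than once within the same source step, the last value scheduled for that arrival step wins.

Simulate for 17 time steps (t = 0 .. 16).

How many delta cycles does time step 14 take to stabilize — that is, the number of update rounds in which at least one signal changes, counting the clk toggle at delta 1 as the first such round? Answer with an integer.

4

t=0 Δ0: s2=0 s0=0 s5=0 s3=0 clk=0 s4=0 s1=0 s7=0 s6=0
  Δ1: clk:0→1
  Δ2: s0:0→1
  Δ3: s5:0→1
  Δ4: s3:0→1
  (4Δ to stable)
t=1 Δ0: s2=0 s0=1 s5=1 s3=1 clk=1 s4=0 s1=0 s7=0 s6=0
  Δ1: clk:1→0
  (1Δ to stable)
t=2 Δ0: s2=0 s0=1 s5=1 s3=1 clk=0 s4=0 s1=0 s7=0 s6=0
  Δ1: clk:0→1
  Δ2: s0:1→0
  Δ3: s5:1→0
  Δ4: s3:1→0
  (4Δ to stable)
t=3 Δ0: s2=0 s0=0 s5=0 s3=0 clk=1 s4=0 s1=0 s7=0 s6=0
  Δ1: clk:1→0, s6:0→1
  Δ2: s2:0→1
  Δ3: s5:0→1
  Δ4: s3:0→1
  (4Δ to stable)
t=4 Δ0: s2=1 s0=0 s5=1 s3=1 clk=0 s4=0 s1=0 s7=0 s6=1
  Δ1: clk:0→1
  Δ2: s1:0→1
  (2Δ to stable)
t=5 Δ0: s2=1 s0=0 s5=1 s3=1 clk=1 s4=0 s1=1 s7=0 s6=1
  Δ1: clk:1→0, s6:1→0
  Δ2: s2:1→0
  Δ3: s5:1→0
  Δ4: s3:1→0
  (4Δ to stable)
t=6 Δ0: s2=0 s0=0 s5=0 s3=0 clk=0 s4=0 s1=1 s7=0 s6=0
  Δ1: clk:0→1
  Δ2: s0:0→1, s1:1→0
  Δ3: s5:0→1
  Δ4: s3:0→1
  (4Δ to stable)
t=7 Δ0: s2=0 s0=1 s5=1 s3=1 clk=1 s4=0 s1=0 s7=0 s6=0
  Δ1: clk:1→0
  (1Δ to stable)
t=8 Δ0: s2=0 s0=1 s5=1 s3=1 clk=0 s4=0 s1=0 s7=0 s6=0
  Δ1: clk:0→1
  Δ2: s0:1→0
  Δ3: s5:1→0
  Δ4: s3:1→0
  (4Δ to stable)
t=9 Δ0: s2=0 s0=0 s5=0 s3=0 clk=1 s4=0 s1=0 s7=0 s6=0
  Δ1: clk:1→0, s6:0→1
  Δ2: s2:0→1
  Δ3: s5:0→1
  Δ4: s3:0→1
  (4Δ to stable)
t=10 Δ0: s2=1 s0=0 s5=1 s3=1 clk=0 s4=0 s1=0 s7=0 s6=1
  Δ1: clk:0→1
  Δ2: s1:0→1
  (2Δ to stable)
t=11 Δ0: s2=1 s0=0 s5=1 s3=1 clk=1 s4=0 s1=1 s7=0 s6=1
  Δ1: clk:1→0, s6:1→0
  Δ2: s2:1→0
  Δ3: s5:1→0
  Δ4: s3:1→0
  (4Δ to stable)
t=12 Δ0: s2=0 s0=0 s5=0 s3=0 clk=0 s4=0 s1=1 s7=0 s6=0
  Δ1: clk:0→1
  Δ2: s0:0→1, s1:1→0
  Δ3: s5:0→1
  Δ4: s3:0→1
  (4Δ to stable)
t=13 Δ0: s2=0 s0=1 s5=1 s3=1 clk=1 s4=0 s1=0 s7=0 s6=0
  Δ1: clk:1→0
  (1Δ to stable)
t=14 Δ0: s2=0 s0=1 s5=1 s3=1 clk=0 s4=0 s1=0 s7=0 s6=0
  Δ1: clk:0→1
  Δ2: s0:1→0
  Δ3: s5:1→0
  Δ4: s3:1→0
  (4Δ to stable)
t=15 Δ0: s2=0 s0=0 s5=0 s3=0 clk=1 s4=0 s1=0 s7=0 s6=0
  Δ1: clk:1→0, s6:0→1
  Δ2: s2:0→1
  Δ3: s5:0→1
  Δ4: s3:0→1
  (4Δ to stable)
t=16 Δ0: s2=1 s0=0 s5=1 s3=1 clk=0 s4=0 s1=0 s7=0 s6=1
  Δ1: clk:0→1
  Δ2: s1:0→1
  (2Δ to stable)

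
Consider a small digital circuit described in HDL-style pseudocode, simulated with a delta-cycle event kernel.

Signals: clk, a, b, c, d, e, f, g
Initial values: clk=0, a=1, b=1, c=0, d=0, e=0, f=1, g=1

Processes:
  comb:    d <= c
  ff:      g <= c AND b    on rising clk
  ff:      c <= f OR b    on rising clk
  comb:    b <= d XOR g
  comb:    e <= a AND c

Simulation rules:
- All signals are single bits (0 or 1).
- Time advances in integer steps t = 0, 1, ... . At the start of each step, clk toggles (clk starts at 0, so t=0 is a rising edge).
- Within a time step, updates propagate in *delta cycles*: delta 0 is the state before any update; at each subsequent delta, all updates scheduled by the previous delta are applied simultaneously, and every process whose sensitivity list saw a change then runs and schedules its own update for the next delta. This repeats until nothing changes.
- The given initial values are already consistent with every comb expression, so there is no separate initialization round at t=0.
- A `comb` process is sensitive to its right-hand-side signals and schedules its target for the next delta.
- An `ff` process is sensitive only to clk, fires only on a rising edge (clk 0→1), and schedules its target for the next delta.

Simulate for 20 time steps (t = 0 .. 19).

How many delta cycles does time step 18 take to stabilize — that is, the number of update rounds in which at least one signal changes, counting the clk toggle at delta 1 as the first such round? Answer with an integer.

3

t0.Δ0 g=1 e=0 c=0 d=0 a=1 b=1 f=1 clk=0
t0.Δ1 g=1 e=0 c=0 d=0 a=1 b=1 f=1 clk=1
t0.Δ2 g=0 e=0 c=1 d=0 a=1 b=1 f=1 clk=1
t0.Δ3 g=0 e=1 c=1 d=1 a=1 b=0 f=1 clk=1
t0.Δ4 g=0 e=1 c=1 d=1 a=1 b=1 f=1 clk=1
t1.Δ0 g=0 e=1 c=1 d=1 a=1 b=1 f=1 clk=1
t1.Δ1 g=0 e=1 c=1 d=1 a=1 b=1 f=1 clk=0
t2.Δ0 g=0 e=1 c=1 d=1 a=1 b=1 f=1 clk=0
t2.Δ1 g=0 e=1 c=1 d=1 a=1 b=1 f=1 clk=1
t2.Δ2 g=1 e=1 c=1 d=1 a=1 b=1 f=1 clk=1
t2.Δ3 g=1 e=1 c=1 d=1 a=1 b=0 f=1 clk=1
t3.Δ0 g=1 e=1 c=1 d=1 a=1 b=0 f=1 clk=1
t3.Δ1 g=1 e=1 c=1 d=1 a=1 b=0 f=1 clk=0
t4.Δ0 g=1 e=1 c=1 d=1 a=1 b=0 f=1 clk=0
t4.Δ1 g=1 e=1 c=1 d=1 a=1 b=0 f=1 clk=1
t4.Δ2 g=0 e=1 c=1 d=1 a=1 b=0 f=1 clk=1
t4.Δ3 g=0 e=1 c=1 d=1 a=1 b=1 f=1 clk=1
t5.Δ0 g=0 e=1 c=1 d=1 a=1 b=1 f=1 clk=1
t5.Δ1 g=0 e=1 c=1 d=1 a=1 b=1 f=1 clk=0
t6.Δ0 g=0 e=1 c=1 d=1 a=1 b=1 f=1 clk=0
t6.Δ1 g=0 e=1 c=1 d=1 a=1 b=1 f=1 clk=1
t6.Δ2 g=1 e=1 c=1 d=1 a=1 b=1 f=1 clk=1
t6.Δ3 g=1 e=1 c=1 d=1 a=1 b=0 f=1 clk=1
t7.Δ0 g=1 e=1 c=1 d=1 a=1 b=0 f=1 clk=1
t7.Δ1 g=1 e=1 c=1 d=1 a=1 b=0 f=1 clk=0
t8.Δ0 g=1 e=1 c=1 d=1 a=1 b=0 f=1 clk=0
t8.Δ1 g=1 e=1 c=1 d=1 a=1 b=0 f=1 clk=1
t8.Δ2 g=0 e=1 c=1 d=1 a=1 b=0 f=1 clk=1
t8.Δ3 g=0 e=1 c=1 d=1 a=1 b=1 f=1 clk=1
t9.Δ0 g=0 e=1 c=1 d=1 a=1 b=1 f=1 clk=1
t9.Δ1 g=0 e=1 c=1 d=1 a=1 b=1 f=1 clk=0
t10.Δ0 g=0 e=1 c=1 d=1 a=1 b=1 f=1 clk=0
t10.Δ1 g=0 e=1 c=1 d=1 a=1 b=1 f=1 clk=1
t10.Δ2 g=1 e=1 c=1 d=1 a=1 b=1 f=1 clk=1
t10.Δ3 g=1 e=1 c=1 d=1 a=1 b=0 f=1 clk=1
t11.Δ0 g=1 e=1 c=1 d=1 a=1 b=0 f=1 clk=1
t11.Δ1 g=1 e=1 c=1 d=1 a=1 b=0 f=1 clk=0
t12.Δ0 g=1 e=1 c=1 d=1 a=1 b=0 f=1 clk=0
t12.Δ1 g=1 e=1 c=1 d=1 a=1 b=0 f=1 clk=1
t12.Δ2 g=0 e=1 c=1 d=1 a=1 b=0 f=1 clk=1
t12.Δ3 g=0 e=1 c=1 d=1 a=1 b=1 f=1 clk=1
t13.Δ0 g=0 e=1 c=1 d=1 a=1 b=1 f=1 clk=1
t13.Δ1 g=0 e=1 c=1 d=1 a=1 b=1 f=1 clk=0
t14.Δ0 g=0 e=1 c=1 d=1 a=1 b=1 f=1 clk=0
t14.Δ1 g=0 e=1 c=1 d=1 a=1 b=1 f=1 clk=1
t14.Δ2 g=1 e=1 c=1 d=1 a=1 b=1 f=1 clk=1
t14.Δ3 g=1 e=1 c=1 d=1 a=1 b=0 f=1 clk=1
t15.Δ0 g=1 e=1 c=1 d=1 a=1 b=0 f=1 clk=1
t15.Δ1 g=1 e=1 c=1 d=1 a=1 b=0 f=1 clk=0
t16.Δ0 g=1 e=1 c=1 d=1 a=1 b=0 f=1 clk=0
t16.Δ1 g=1 e=1 c=1 d=1 a=1 b=0 f=1 clk=1
t16.Δ2 g=0 e=1 c=1 d=1 a=1 b=0 f=1 clk=1
t16.Δ3 g=0 e=1 c=1 d=1 a=1 b=1 f=1 clk=1
t17.Δ0 g=0 e=1 c=1 d=1 a=1 b=1 f=1 clk=1
t17.Δ1 g=0 e=1 c=1 d=1 a=1 b=1 f=1 clk=0
t18.Δ0 g=0 e=1 c=1 d=1 a=1 b=1 f=1 clk=0
t18.Δ1 g=0 e=1 c=1 d=1 a=1 b=1 f=1 clk=1
t18.Δ2 g=1 e=1 c=1 d=1 a=1 b=1 f=1 clk=1
t18.Δ3 g=1 e=1 c=1 d=1 a=1 b=0 f=1 clk=1
t19.Δ0 g=1 e=1 c=1 d=1 a=1 b=0 f=1 clk=1
t19.Δ1 g=1 e=1 c=1 d=1 a=1 b=0 f=1 clk=0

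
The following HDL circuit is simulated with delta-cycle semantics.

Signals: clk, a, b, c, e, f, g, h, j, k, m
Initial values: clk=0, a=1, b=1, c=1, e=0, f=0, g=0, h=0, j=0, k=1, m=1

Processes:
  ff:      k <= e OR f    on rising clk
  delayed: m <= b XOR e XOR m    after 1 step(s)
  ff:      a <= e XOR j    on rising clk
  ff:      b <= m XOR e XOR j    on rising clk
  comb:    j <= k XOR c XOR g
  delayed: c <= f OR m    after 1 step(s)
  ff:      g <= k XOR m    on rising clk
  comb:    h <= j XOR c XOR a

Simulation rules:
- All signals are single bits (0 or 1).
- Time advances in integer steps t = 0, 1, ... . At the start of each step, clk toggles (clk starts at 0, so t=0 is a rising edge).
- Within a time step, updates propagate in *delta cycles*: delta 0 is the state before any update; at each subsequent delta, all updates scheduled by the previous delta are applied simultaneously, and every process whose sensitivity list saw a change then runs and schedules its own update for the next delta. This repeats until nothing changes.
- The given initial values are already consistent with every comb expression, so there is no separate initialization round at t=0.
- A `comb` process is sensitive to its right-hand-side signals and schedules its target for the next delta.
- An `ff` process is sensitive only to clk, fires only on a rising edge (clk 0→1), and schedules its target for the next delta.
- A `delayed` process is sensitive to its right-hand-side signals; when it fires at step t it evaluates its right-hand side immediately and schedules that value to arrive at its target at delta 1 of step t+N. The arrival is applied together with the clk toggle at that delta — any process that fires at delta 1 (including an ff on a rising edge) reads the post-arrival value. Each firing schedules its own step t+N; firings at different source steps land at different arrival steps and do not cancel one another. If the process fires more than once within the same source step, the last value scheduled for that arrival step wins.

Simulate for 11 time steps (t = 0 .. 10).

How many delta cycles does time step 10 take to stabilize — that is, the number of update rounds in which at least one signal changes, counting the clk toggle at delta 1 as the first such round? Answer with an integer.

[bits: k,e,c,a,h,m,j,f,clk,g,b]
t=0: Δ0=10110100001 Δ1=10110100101 Δ2=00100100101 Δ3=00101110101 Δ4=00100110101 | 4Δ
t=1: Δ0=00100110101 Δ1=00100110001 | 1Δ
t=2: Δ0=00100110001 Δ1=00100110101 Δ2=00110110110 Δ3=00111100110 Δ4=00110100110 | 4Δ
t=3: Δ0=00110100110 Δ1=00110100010 | 1Δ
t=4: Δ0=00110100010 Δ1=00110100110 Δ2=00100100111 Δ3=00101100111 | 3Δ
t=5: Δ0=00101100111 Δ1=00101000011 | 1Δ
t=6: Δ0=00101000011 Δ1=00001100111 Δ2=00000110111 Δ3=00001110111 | 3Δ
t=7: Δ0=00001110111 Δ1=00101010011 Δ2=00100000011 Δ3=00101000011 | 3Δ
t=8: Δ0=00101000011 Δ1=00001100111 Δ2=00000110111 Δ3=00001110111 | 3Δ
t=9: Δ0=00001110111 Δ1=00101010011 Δ2=00100000011 Δ3=00101000011 | 3Δ
t=10: Δ0=00101000011 Δ1=00001100111 Δ2=00000110111 Δ3=00001110111 | 3Δ

3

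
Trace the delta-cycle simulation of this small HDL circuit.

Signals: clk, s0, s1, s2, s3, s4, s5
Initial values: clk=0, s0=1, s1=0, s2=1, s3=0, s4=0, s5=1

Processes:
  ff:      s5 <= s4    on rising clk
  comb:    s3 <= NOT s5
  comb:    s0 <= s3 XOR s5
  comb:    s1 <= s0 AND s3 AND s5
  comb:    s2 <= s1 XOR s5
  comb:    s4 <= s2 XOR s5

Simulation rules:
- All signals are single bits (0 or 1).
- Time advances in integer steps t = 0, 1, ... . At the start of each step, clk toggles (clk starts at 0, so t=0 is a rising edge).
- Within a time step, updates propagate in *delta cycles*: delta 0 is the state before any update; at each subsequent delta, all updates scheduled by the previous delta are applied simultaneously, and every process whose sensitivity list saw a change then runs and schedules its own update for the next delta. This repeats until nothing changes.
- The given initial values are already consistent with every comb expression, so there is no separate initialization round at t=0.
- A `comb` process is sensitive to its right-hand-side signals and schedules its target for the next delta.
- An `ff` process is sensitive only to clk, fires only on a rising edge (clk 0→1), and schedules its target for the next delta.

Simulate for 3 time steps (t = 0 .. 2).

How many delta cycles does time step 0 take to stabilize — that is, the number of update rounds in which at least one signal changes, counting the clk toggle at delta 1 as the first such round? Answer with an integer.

[bits: s0,s1,s5,s2,clk,s4,s3]
t=0: Δ0=1011000 Δ1=1011100 Δ2=1001100 Δ3=0000111 Δ4=1000101 | 4Δ
t=1: Δ0=1000101 Δ1=1000001 | 1Δ
t=2: Δ0=1000001 Δ1=1000101 | 1Δ

4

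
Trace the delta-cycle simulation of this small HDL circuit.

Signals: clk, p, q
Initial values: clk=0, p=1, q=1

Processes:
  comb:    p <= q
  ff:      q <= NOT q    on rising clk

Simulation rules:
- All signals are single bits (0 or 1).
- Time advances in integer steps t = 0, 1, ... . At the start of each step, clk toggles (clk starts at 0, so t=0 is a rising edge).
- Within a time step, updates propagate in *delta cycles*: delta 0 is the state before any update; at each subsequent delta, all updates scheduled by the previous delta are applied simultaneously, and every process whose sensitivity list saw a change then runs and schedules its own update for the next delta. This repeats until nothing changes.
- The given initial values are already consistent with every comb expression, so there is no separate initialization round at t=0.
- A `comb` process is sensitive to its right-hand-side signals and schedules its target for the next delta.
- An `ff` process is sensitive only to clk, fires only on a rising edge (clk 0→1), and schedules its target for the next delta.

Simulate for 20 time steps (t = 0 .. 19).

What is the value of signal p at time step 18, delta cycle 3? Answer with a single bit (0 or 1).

1

[bits: p,clk,q]
t=0: Δ0=101 Δ1=111 Δ2=110 Δ3=010 | 3Δ
t=1: Δ0=010 Δ1=000 | 1Δ
t=2: Δ0=000 Δ1=010 Δ2=011 Δ3=111 | 3Δ
t=3: Δ0=111 Δ1=101 | 1Δ
t=4: Δ0=101 Δ1=111 Δ2=110 Δ3=010 | 3Δ
t=5: Δ0=010 Δ1=000 | 1Δ
t=6: Δ0=000 Δ1=010 Δ2=011 Δ3=111 | 3Δ
t=7: Δ0=111 Δ1=101 | 1Δ
t=8: Δ0=101 Δ1=111 Δ2=110 Δ3=010 | 3Δ
t=9: Δ0=010 Δ1=000 | 1Δ
t=10: Δ0=000 Δ1=010 Δ2=011 Δ3=111 | 3Δ
t=11: Δ0=111 Δ1=101 | 1Δ
t=12: Δ0=101 Δ1=111 Δ2=110 Δ3=010 | 3Δ
t=13: Δ0=010 Δ1=000 | 1Δ
t=14: Δ0=000 Δ1=010 Δ2=011 Δ3=111 | 3Δ
t=15: Δ0=111 Δ1=101 | 1Δ
t=16: Δ0=101 Δ1=111 Δ2=110 Δ3=010 | 3Δ
t=17: Δ0=010 Δ1=000 | 1Δ
t=18: Δ0=000 Δ1=010 Δ2=011 Δ3=111 | 3Δ
t=19: Δ0=111 Δ1=101 | 1Δ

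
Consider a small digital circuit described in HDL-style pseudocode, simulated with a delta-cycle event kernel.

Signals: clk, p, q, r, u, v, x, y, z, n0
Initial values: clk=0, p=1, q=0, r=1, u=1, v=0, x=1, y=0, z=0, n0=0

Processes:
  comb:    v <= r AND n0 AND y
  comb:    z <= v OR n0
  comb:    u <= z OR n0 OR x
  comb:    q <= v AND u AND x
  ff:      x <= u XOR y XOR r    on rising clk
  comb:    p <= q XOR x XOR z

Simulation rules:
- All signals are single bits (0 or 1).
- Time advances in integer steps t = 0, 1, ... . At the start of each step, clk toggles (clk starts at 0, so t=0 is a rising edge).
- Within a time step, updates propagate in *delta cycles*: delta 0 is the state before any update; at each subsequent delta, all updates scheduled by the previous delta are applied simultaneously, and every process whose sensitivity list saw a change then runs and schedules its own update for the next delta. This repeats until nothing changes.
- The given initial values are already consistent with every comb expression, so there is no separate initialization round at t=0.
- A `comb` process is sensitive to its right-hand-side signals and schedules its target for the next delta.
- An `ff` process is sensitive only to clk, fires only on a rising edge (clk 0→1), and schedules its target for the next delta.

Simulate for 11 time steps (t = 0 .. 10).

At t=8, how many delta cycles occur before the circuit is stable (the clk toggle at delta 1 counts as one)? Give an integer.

3

t0.Δ0 v=0 y=0 clk=0 r=1 q=0 x=1 n0=0 z=0 p=1 u=1
t0.Δ1 v=0 y=0 clk=1 r=1 q=0 x=1 n0=0 z=0 p=1 u=1
t0.Δ2 v=0 y=0 clk=1 r=1 q=0 x=0 n0=0 z=0 p=1 u=1
t0.Δ3 v=0 y=0 clk=1 r=1 q=0 x=0 n0=0 z=0 p=0 u=0
t1.Δ0 v=0 y=0 clk=1 r=1 q=0 x=0 n0=0 z=0 p=0 u=0
t1.Δ1 v=0 y=0 clk=0 r=1 q=0 x=0 n0=0 z=0 p=0 u=0
t2.Δ0 v=0 y=0 clk=0 r=1 q=0 x=0 n0=0 z=0 p=0 u=0
t2.Δ1 v=0 y=0 clk=1 r=1 q=0 x=0 n0=0 z=0 p=0 u=0
t2.Δ2 v=0 y=0 clk=1 r=1 q=0 x=1 n0=0 z=0 p=0 u=0
t2.Δ3 v=0 y=0 clk=1 r=1 q=0 x=1 n0=0 z=0 p=1 u=1
t3.Δ0 v=0 y=0 clk=1 r=1 q=0 x=1 n0=0 z=0 p=1 u=1
t3.Δ1 v=0 y=0 clk=0 r=1 q=0 x=1 n0=0 z=0 p=1 u=1
t4.Δ0 v=0 y=0 clk=0 r=1 q=0 x=1 n0=0 z=0 p=1 u=1
t4.Δ1 v=0 y=0 clk=1 r=1 q=0 x=1 n0=0 z=0 p=1 u=1
t4.Δ2 v=0 y=0 clk=1 r=1 q=0 x=0 n0=0 z=0 p=1 u=1
t4.Δ3 v=0 y=0 clk=1 r=1 q=0 x=0 n0=0 z=0 p=0 u=0
t5.Δ0 v=0 y=0 clk=1 r=1 q=0 x=0 n0=0 z=0 p=0 u=0
t5.Δ1 v=0 y=0 clk=0 r=1 q=0 x=0 n0=0 z=0 p=0 u=0
t6.Δ0 v=0 y=0 clk=0 r=1 q=0 x=0 n0=0 z=0 p=0 u=0
t6.Δ1 v=0 y=0 clk=1 r=1 q=0 x=0 n0=0 z=0 p=0 u=0
t6.Δ2 v=0 y=0 clk=1 r=1 q=0 x=1 n0=0 z=0 p=0 u=0
t6.Δ3 v=0 y=0 clk=1 r=1 q=0 x=1 n0=0 z=0 p=1 u=1
t7.Δ0 v=0 y=0 clk=1 r=1 q=0 x=1 n0=0 z=0 p=1 u=1
t7.Δ1 v=0 y=0 clk=0 r=1 q=0 x=1 n0=0 z=0 p=1 u=1
t8.Δ0 v=0 y=0 clk=0 r=1 q=0 x=1 n0=0 z=0 p=1 u=1
t8.Δ1 v=0 y=0 clk=1 r=1 q=0 x=1 n0=0 z=0 p=1 u=1
t8.Δ2 v=0 y=0 clk=1 r=1 q=0 x=0 n0=0 z=0 p=1 u=1
t8.Δ3 v=0 y=0 clk=1 r=1 q=0 x=0 n0=0 z=0 p=0 u=0
t9.Δ0 v=0 y=0 clk=1 r=1 q=0 x=0 n0=0 z=0 p=0 u=0
t9.Δ1 v=0 y=0 clk=0 r=1 q=0 x=0 n0=0 z=0 p=0 u=0
t10.Δ0 v=0 y=0 clk=0 r=1 q=0 x=0 n0=0 z=0 p=0 u=0
t10.Δ1 v=0 y=0 clk=1 r=1 q=0 x=0 n0=0 z=0 p=0 u=0
t10.Δ2 v=0 y=0 clk=1 r=1 q=0 x=1 n0=0 z=0 p=0 u=0
t10.Δ3 v=0 y=0 clk=1 r=1 q=0 x=1 n0=0 z=0 p=1 u=1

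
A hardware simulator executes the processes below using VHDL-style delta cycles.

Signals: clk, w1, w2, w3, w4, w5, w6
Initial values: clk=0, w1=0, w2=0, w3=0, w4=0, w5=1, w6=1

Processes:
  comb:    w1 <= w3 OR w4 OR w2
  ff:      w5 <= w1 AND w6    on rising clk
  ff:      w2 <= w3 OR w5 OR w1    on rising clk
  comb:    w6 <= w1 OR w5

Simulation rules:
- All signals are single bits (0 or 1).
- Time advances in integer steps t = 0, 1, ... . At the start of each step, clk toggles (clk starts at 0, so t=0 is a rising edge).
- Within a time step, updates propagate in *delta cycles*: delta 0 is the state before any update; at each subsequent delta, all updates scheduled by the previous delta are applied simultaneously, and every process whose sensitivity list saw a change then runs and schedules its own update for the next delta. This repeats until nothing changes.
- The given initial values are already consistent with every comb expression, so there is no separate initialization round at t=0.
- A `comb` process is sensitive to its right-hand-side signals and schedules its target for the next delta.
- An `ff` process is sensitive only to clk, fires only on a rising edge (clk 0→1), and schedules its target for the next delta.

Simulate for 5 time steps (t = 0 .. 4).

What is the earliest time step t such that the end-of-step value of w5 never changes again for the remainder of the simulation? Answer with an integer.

[bits: clk,w4,w5,w1,w3,w2,w6]
t=0: Δ0=0010001 Δ1=1010001 Δ2=1000011 Δ3=1001010 Δ4=1001011 | 4Δ
t=1: Δ0=1001011 Δ1=0001011 | 1Δ
t=2: Δ0=0001011 Δ1=1001011 Δ2=1011011 | 2Δ
t=3: Δ0=1011011 Δ1=0011011 | 1Δ
t=4: Δ0=0011011 Δ1=1011011 | 1Δ

2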